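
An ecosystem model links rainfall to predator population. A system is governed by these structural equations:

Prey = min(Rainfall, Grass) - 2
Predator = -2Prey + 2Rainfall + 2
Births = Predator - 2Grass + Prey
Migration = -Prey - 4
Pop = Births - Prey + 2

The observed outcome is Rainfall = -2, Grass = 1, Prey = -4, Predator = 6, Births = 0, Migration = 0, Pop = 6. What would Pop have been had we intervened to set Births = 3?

9

Under do(Births=3), the mechanism Births = Predator - 2Grass + Prey is discarded; Births is fixed at 3.
Prey = min(Rainfall, Grass) - 2  [with Rainfall=-2, Grass=1]  = -4
Pop = Births - Prey + 2  [with Births=3, Prey=-4]  = 9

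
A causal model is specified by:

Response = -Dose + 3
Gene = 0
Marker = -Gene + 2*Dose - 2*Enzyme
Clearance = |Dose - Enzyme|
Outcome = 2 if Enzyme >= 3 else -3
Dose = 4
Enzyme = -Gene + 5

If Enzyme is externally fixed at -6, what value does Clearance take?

The intervention breaks the incoming arrows to Enzyme: Enzyme = -Gene + 5 no longer applies, and Enzyme = -6.
Clearance = |Dose - Enzyme|  [with Dose=4, Enzyme=-6]  = 10

10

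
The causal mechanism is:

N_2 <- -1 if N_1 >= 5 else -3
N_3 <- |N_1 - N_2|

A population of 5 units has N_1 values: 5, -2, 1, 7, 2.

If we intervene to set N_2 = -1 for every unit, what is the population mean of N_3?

4

do(N_2=-1) breaks N_2's dependence on N_1. With N_2=-1 fixed, N_3 across the units is 6, 1, 2, 8, 3, mean 4.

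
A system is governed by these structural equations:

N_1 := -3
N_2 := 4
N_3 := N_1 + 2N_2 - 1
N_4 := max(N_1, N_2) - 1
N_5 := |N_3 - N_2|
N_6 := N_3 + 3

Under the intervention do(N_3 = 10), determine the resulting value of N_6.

The intervention breaks the incoming arrows to N_3: N_3 := N_1 + 2N_2 - 1 no longer applies, and N_3 = 10.
N_6 = N_3 + 3  [with N_3=10]  = 13

13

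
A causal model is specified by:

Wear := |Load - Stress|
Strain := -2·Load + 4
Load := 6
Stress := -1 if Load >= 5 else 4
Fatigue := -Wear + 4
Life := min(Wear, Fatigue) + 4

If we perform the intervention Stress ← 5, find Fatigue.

3

do(Stress=5) replaces the equation Stress := -1 if Load >= 5 else 4 with the constant Stress = 5.
Wear = |Load - Stress|  [with Load=6, Stress=5]  = 1
Fatigue = -Wear + 4  [with Wear=1]  = 3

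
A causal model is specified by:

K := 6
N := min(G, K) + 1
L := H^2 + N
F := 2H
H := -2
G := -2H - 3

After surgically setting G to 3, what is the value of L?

Under do(G=3), the mechanism G := -2H - 3 is discarded; G is fixed at 3.
N = min(G, K) + 1  [with G=3, K=6]  = 4
L = H^2 + N  [with H=-2, N=4]  = 8

8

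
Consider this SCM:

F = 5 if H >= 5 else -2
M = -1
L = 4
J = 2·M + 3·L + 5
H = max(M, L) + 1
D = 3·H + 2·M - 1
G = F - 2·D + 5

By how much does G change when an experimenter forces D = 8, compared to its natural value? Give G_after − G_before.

The intervention breaks the incoming arrows to D: D = 3·H + 2·M - 1 no longer applies, and D = 8.
H = max(M, L) + 1  [with M=-1, L=4]  = 5
F = 5 if H >= 5 else -2  [with H=5]  = 5
G = F - 2·D + 5  [with F=5, D=8]  = -6
Without intervention: H = max(M, L) + 1  [with M=-1, L=4]  = 5; D = 3·H + 2·M - 1  [with H=5, M=-1]  = 12; F = 5 if H >= 5 else -2  [with H=5]  = 5; G = F - 2·D + 5  [with F=5, D=12]  = -14.
Change = -6 − (-14) = 8.

8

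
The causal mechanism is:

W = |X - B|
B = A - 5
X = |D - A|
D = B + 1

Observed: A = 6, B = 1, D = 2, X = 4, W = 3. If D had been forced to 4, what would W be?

1

do(D=4) replaces the equation D = B + 1 with the constant D = 4.
B = A - 5  [with A=6]  = 1
X = |D - A|  [with D=4, A=6]  = 2
W = |X - B|  [with X=2, B=1]  = 1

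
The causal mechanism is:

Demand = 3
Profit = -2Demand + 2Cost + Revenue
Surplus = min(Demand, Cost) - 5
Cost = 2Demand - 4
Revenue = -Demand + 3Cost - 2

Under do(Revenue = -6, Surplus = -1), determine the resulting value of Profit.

-8

The joint intervention fixes Revenue = -6, Surplus = -1, removing each variable's own equation.
Cost = 2Demand - 4  [with Demand=3]  = 2
Profit = -2Demand + 2Cost + Revenue  [with Demand=3, Cost=2, Revenue=-6]  = -8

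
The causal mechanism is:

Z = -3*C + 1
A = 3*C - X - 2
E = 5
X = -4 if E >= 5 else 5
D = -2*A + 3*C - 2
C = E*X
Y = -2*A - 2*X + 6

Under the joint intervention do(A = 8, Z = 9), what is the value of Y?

-2

Setting A = 8, Z = 9 by intervention discards those variables' equations.
X = -4 if E >= 5 else 5  [with E=5]  = -4
Y = -2*A - 2*X + 6  [with A=8, X=-4]  = -2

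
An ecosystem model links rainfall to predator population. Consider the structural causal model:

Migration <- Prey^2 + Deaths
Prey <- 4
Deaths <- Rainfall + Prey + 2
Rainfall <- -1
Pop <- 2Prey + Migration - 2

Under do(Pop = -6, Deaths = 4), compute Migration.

Under do(Pop = -6, Deaths = 4), each intervened variable's structural equation is replaced by its fixed value.
Migration = Prey^2 + Deaths  [with Prey=4, Deaths=4]  = 20

20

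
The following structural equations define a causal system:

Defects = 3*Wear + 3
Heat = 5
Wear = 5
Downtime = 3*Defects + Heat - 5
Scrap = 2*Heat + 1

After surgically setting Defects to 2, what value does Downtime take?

6

do(Defects=2) replaces the equation Defects = 3*Wear + 3 with the constant Defects = 2.
Downtime = 3*Defects + Heat - 5  [with Defects=2, Heat=5]  = 6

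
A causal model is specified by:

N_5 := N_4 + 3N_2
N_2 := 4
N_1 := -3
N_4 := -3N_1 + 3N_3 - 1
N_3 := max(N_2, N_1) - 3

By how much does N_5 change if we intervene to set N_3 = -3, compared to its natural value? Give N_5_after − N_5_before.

do(N_3=-3) replaces the equation N_3 := max(N_2, N_1) - 3 with the constant N_3 = -3.
N_4 = -3N_1 + 3N_3 - 1  [with N_1=-3, N_3=-3]  = -1
N_5 = N_4 + 3N_2  [with N_4=-1, N_2=4]  = 11
Without intervention: N_3 = max(N_2, N_1) - 3  [with N_2=4, N_1=-3]  = 1; N_4 = -3N_1 + 3N_3 - 1  [with N_1=-3, N_3=1]  = 11; N_5 = N_4 + 3N_2  [with N_4=11, N_2=4]  = 23.
Change = 11 − 23 = -12.

-12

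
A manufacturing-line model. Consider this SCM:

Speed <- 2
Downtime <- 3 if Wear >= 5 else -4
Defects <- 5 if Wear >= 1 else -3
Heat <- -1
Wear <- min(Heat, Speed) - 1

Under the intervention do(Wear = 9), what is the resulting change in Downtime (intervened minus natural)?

7

do(Wear=9) replaces the equation Wear <- min(Heat, Speed) - 1 with the constant Wear = 9.
Downtime = 3 if Wear >= 5 else -4  [with Wear=9]  = 3
Without intervention: Wear = min(Heat, Speed) - 1  [with Heat=-1, Speed=2]  = -2; Downtime = 3 if Wear >= 5 else -4  [with Wear=-2]  = -4.
Change = 3 − (-4) = 7.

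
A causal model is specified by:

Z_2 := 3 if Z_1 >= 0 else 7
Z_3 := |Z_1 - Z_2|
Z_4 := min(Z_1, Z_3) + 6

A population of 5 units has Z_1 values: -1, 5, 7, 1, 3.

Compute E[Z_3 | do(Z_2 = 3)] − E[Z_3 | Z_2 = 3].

0.4

Under do(Z_2=3), Z_2's equation is replaced by Z_2=3 for every unit. Per-unit Z_3: 4, 2, 4, 2, 0. Mean = 2.4.
E[Z_3|Z_2=3] averages over only the 4 units with Z_2=3 (Z_1 = 5, 7, 1, 3): Z_3 = 2, 4, 2, 0, mean 2.
Difference = 2.4 − 2 = 0.4.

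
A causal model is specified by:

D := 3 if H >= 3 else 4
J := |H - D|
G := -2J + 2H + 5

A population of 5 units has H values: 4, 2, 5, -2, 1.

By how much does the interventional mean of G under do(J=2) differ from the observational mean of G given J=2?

-3

Every unit gets J=2 under the intervention. G values become 9, 5, 11, -3, 3; E[G|do(J=2)] = 5.
Observing J=2 restricts to units where J's equation naturally yields 2: H ∈ {2, 5}. In that subpopulation G = 5, 11, mean 8.
Difference = 5 − 8 = -3.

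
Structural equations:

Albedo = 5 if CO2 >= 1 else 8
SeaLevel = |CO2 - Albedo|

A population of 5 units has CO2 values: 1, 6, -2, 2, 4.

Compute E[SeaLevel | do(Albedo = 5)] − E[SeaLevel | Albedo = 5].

Every unit gets Albedo=5 under the intervention. SeaLevel values become 4, 1, 7, 3, 1; E[SeaLevel|do(Albedo=5)] = 3.2.
Observing Albedo=5 restricts to units where Albedo's equation naturally yields 5: CO2 ∈ {1, 6, 2, 4}. In that subpopulation SeaLevel = 4, 1, 3, 1, mean 2.25.
Difference = 3.2 − 2.25 = 0.95.

0.95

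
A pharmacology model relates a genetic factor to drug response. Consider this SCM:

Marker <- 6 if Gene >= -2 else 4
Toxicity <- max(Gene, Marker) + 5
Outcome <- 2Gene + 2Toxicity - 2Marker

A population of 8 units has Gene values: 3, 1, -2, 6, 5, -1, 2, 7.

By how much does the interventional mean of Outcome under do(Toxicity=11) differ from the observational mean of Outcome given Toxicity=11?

The intervention sets Toxicity=11 in all 8 units regardless of Gene. Recomputing Outcome per unit gives 16, 12, 6, 22, 20, 8, 14, 24; average 15.25.
Observing Toxicity=11 restricts to units where Toxicity's equation naturally yields 11: Gene ∈ {3, 1, -2, 6, 5, -1, 2}. In that subpopulation Outcome = 16, 12, 6, 22, 20, 8, 14, mean 14.
Difference = 15.25 − 14 = 1.25.

1.25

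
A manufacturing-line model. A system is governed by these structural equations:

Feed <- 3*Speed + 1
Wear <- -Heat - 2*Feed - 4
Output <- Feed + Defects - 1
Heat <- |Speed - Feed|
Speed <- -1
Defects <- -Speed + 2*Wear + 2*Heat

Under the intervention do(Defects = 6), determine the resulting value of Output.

The intervention breaks the incoming arrows to Defects: Defects <- -Speed + 2*Wear + 2*Heat no longer applies, and Defects = 6.
Feed = 3*Speed + 1  [with Speed=-1]  = -2
Output = Feed + Defects - 1  [with Feed=-2, Defects=6]  = 3

3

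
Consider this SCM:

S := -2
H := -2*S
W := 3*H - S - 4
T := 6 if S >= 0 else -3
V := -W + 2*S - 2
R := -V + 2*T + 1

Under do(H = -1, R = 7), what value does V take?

Setting H = -1, R = 7 by intervention discards those variables' equations.
W = 3*H - S - 4  [with H=-1, S=-2]  = -5
V = -W + 2*S - 2  [with W=-5, S=-2]  = -1

-1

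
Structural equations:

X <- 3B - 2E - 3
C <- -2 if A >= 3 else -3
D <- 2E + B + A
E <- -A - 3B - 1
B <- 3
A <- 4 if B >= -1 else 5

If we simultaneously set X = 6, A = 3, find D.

Under do(X = 6, A = 3), each intervened variable's structural equation is replaced by its fixed value.
E = -A - 3B - 1  [with A=3, B=3]  = -13
D = 2E + B + A  [with E=-13, B=3, A=3]  = -20

-20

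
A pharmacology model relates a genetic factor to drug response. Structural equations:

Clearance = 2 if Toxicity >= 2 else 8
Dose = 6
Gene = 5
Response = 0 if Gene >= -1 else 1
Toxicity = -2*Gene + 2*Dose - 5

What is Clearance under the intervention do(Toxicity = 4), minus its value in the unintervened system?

-6

Intervening sets Toxicity = 4 and removes its equation (Toxicity = -2*Gene + 2*Dose - 5).
Clearance = 2 if Toxicity >= 2 else 8  [with Toxicity=4]  = 2
Without intervention: Toxicity = -2*Gene + 2*Dose - 5  [with Gene=5, Dose=6]  = -3; Clearance = 2 if Toxicity >= 2 else 8  [with Toxicity=-3]  = 8.
Change = 2 − 8 = -6.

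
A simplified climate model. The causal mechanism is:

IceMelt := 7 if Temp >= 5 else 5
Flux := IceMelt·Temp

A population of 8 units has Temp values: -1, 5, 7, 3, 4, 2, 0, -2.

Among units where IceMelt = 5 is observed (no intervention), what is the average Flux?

E[Flux|IceMelt=5] averages over only the 6 units with IceMelt=5 (Temp = -1, 3, 4, 2, 0, -2): Flux = -5, 15, 20, 10, 0, -10, mean 5.

5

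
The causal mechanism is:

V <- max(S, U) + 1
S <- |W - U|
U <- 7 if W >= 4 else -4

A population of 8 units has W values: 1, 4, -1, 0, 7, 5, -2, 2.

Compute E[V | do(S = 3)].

5.5

Every unit gets S=3 under the intervention. V values become 4, 8, 4, 4, 8, 8, 4, 4; E[V|do(S=3)] = 5.5.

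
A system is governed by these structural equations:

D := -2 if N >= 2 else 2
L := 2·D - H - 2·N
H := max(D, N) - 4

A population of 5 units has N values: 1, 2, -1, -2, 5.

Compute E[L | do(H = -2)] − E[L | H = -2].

do(H=-2) breaks H's dependence on N. With H=-2 fixed, L across the units is 4, -6, 8, 10, -12, mean 0.8.
E[L|H=-2] averages over only the 4 units with H=-2 (N = 1, 2, -1, -2): L = 4, -6, 8, 10, mean 4.
Difference = 0.8 − 4 = -3.2.

-3.2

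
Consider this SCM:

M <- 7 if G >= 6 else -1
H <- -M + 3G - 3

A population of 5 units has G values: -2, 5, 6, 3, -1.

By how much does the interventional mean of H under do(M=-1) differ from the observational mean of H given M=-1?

Every unit gets M=-1 under the intervention. H values become -8, 13, 16, 7, -5; E[H|do(M=-1)] = 4.6.
Conditioning on M=-1 selects the 4 unit(s) with G ∈ {-2, 5, 3, -1}. Their H values: -8, 13, 7, -5. Mean = 1.75.
Difference = 4.6 − 1.75 = 2.85.

2.85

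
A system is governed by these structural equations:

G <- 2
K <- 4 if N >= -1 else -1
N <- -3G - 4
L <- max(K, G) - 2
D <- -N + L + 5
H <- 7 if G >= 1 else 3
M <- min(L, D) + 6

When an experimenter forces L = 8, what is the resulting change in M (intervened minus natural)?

8

Under do(L=8), the mechanism L <- max(K, G) - 2 is discarded; L is fixed at 8.
N = -3G - 4  [with G=2]  = -10
D = -N + L + 5  [with N=-10, L=8]  = 23
M = min(L, D) + 6  [with L=8, D=23]  = 14
Without intervention: N = -3G - 4  [with G=2]  = -10; K = 4 if N >= -1 else -1  [with N=-10]  = -1; L = max(K, G) - 2  [with K=-1, G=2]  = 0; D = -N + L + 5  [with N=-10, L=0]  = 15; M = min(L, D) + 6  [with L=0, D=15]  = 6.
Change = 14 − 6 = 8.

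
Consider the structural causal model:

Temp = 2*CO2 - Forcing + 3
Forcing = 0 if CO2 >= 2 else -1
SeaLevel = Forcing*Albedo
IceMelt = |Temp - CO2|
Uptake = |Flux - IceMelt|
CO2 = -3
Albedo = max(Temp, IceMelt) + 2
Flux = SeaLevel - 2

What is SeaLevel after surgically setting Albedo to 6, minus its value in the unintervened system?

The intervention breaks the incoming arrows to Albedo: Albedo = max(Temp, IceMelt) + 2 no longer applies, and Albedo = 6.
Forcing = 0 if CO2 >= 2 else -1  [with CO2=-3]  = -1
SeaLevel = Forcing*Albedo  [with Forcing=-1, Albedo=6]  = -6
Without intervention: Forcing = 0 if CO2 >= 2 else -1  [with CO2=-3]  = -1; Temp = 2*CO2 - Forcing + 3  [with CO2=-3, Forcing=-1]  = -2; IceMelt = |Temp - CO2|  [with Temp=-2, CO2=-3]  = 1; Albedo = max(Temp, IceMelt) + 2  [with Temp=-2, IceMelt=1]  = 3; SeaLevel = Forcing*Albedo  [with Forcing=-1, Albedo=3]  = -3.
Change = -6 − (-3) = -3.

-3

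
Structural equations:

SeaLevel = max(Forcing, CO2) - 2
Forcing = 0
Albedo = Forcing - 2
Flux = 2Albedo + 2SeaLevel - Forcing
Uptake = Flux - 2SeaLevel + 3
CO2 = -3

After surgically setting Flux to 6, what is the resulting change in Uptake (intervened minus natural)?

14

The intervention breaks the incoming arrows to Flux: Flux = 2Albedo + 2SeaLevel - Forcing no longer applies, and Flux = 6.
SeaLevel = max(Forcing, CO2) - 2  [with Forcing=0, CO2=-3]  = -2
Uptake = Flux - 2SeaLevel + 3  [with Flux=6, SeaLevel=-2]  = 13
Without intervention: Albedo = Forcing - 2  [with Forcing=0]  = -2; SeaLevel = max(Forcing, CO2) - 2  [with Forcing=0, CO2=-3]  = -2; Flux = 2Albedo + 2SeaLevel - Forcing  [with Albedo=-2, SeaLevel=-2, Forcing=0]  = -8; Uptake = Flux - 2SeaLevel + 3  [with Flux=-8, SeaLevel=-2]  = -1.
Change = 13 − (-1) = 14.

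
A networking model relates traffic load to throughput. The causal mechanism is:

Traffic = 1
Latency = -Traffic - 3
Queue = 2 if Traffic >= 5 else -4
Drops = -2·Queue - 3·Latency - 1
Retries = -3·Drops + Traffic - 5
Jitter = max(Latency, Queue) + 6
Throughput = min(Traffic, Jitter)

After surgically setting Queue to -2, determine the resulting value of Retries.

do(Queue=-2) replaces the equation Queue = 2 if Traffic >= 5 else -4 with the constant Queue = -2.
Latency = -Traffic - 3  [with Traffic=1]  = -4
Drops = -2·Queue - 3·Latency - 1  [with Queue=-2, Latency=-4]  = 15
Retries = -3·Drops + Traffic - 5  [with Drops=15, Traffic=1]  = -49

-49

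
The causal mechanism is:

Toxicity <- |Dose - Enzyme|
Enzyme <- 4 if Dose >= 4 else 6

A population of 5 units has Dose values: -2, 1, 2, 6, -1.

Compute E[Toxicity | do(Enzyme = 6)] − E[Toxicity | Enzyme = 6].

do(Enzyme=6) breaks Enzyme's dependence on Dose. With Enzyme=6 fixed, Toxicity across the units is 8, 5, 4, 0, 7, mean 4.8.
Conditioning on Enzyme=6 selects the 4 unit(s) with Dose ∈ {-2, 1, 2, -1}. Their Toxicity values: 8, 5, 4, 7. Mean = 6.
Difference = 4.8 − 6 = -1.2.

-1.2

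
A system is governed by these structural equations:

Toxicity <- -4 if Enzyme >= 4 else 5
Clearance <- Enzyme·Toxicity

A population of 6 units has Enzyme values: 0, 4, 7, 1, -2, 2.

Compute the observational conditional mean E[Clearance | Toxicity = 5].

Conditioning on Toxicity=5 selects the 4 unit(s) with Enzyme ∈ {0, 1, -2, 2}. Their Clearance values: 0, 5, -10, 10. Mean = 1.25.

1.25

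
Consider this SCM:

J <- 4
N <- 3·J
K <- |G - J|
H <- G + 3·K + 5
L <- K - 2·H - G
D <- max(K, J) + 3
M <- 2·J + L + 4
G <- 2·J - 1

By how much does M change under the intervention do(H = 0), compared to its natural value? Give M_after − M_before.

Under do(H=0), the mechanism H <- G + 3·K + 5 is discarded; H is fixed at 0.
G = 2·J - 1  [with J=4]  = 7
K = |G - J|  [with G=7, J=4]  = 3
L = K - 2·H - G  [with K=3, H=0, G=7]  = -4
M = 2·J + L + 4  [with J=4, L=-4]  = 8
Without intervention: G = 2·J - 1  [with J=4]  = 7; K = |G - J|  [with G=7, J=4]  = 3; H = G + 3·K + 5  [with G=7, K=3]  = 21; L = K - 2·H - G  [with K=3, H=21, G=7]  = -46; M = 2·J + L + 4  [with J=4, L=-46]  = -34.
Change = 8 − (-34) = 42.

42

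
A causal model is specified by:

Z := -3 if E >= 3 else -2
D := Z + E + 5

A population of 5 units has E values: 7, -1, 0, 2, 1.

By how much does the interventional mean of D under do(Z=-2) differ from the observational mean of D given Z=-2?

Every unit gets Z=-2 under the intervention. D values become 10, 2, 3, 5, 4; E[D|do(Z=-2)] = 4.8.
E[D|Z=-2] averages over only the 4 units with Z=-2 (E = -1, 0, 2, 1): D = 2, 3, 5, 4, mean 3.5.
Difference = 4.8 − 3.5 = 1.3.

1.3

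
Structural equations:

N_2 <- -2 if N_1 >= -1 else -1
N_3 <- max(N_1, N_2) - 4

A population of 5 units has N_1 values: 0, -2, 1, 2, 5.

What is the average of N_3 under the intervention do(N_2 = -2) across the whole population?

do(N_2=-2) breaks N_2's dependence on N_1. With N_2=-2 fixed, N_3 across the units is -4, -6, -3, -2, 1, mean -2.8.

-2.8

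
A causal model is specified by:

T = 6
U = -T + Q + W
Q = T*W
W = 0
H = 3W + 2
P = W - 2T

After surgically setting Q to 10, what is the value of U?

The intervention breaks the incoming arrows to Q: Q = T*W no longer applies, and Q = 10.
U = -T + Q + W  [with T=6, Q=10, W=0]  = 4

4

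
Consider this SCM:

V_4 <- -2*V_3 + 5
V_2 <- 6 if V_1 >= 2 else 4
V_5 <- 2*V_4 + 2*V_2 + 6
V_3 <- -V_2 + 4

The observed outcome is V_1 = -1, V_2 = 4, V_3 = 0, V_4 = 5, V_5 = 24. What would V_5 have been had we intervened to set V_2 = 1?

do(V_2=1) replaces the equation V_2 <- 6 if V_1 >= 2 else 4 with the constant V_2 = 1.
V_3 = -V_2 + 4  [with V_2=1]  = 3
V_4 = -2*V_3 + 5  [with V_3=3]  = -1
V_5 = 2*V_4 + 2*V_2 + 6  [with V_4=-1, V_2=1]  = 6

6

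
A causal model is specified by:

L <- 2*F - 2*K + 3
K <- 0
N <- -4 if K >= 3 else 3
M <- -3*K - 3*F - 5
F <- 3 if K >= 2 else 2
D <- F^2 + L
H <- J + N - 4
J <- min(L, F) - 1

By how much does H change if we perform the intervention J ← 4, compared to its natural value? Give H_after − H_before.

Intervening sets J = 4 and removes its equation (J <- min(L, F) - 1).
N = -4 if K >= 3 else 3  [with K=0]  = 3
H = J + N - 4  [with J=4, N=3]  = 3
Without intervention: F = 3 if K >= 2 else 2  [with K=0]  = 2; N = -4 if K >= 3 else 3  [with K=0]  = 3; L = 2*F - 2*K + 3  [with F=2, K=0]  = 7; J = min(L, F) - 1  [with L=7, F=2]  = 1; H = J + N - 4  [with J=1, N=3]  = 0.
Change = 3 − 0 = 3.

3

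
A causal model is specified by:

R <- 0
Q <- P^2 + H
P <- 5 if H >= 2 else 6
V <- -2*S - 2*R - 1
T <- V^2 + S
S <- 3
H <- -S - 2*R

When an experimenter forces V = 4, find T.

19

Under do(V=4), the mechanism V <- -2*S - 2*R - 1 is discarded; V is fixed at 4.
T = V^2 + S  [with V=4, S=3]  = 19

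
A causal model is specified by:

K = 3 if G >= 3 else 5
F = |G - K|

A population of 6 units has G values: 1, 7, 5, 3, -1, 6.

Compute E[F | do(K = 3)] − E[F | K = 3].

Under do(K=3), K's equation is replaced by K=3 for every unit. Per-unit F: 2, 4, 2, 0, 4, 3. Mean = 2.5.
Observing K=3 restricts to units where K's equation naturally yields 3: G ∈ {7, 5, 3, 6}. In that subpopulation F = 4, 2, 0, 3, mean 2.25.
Difference = 2.5 − 2.25 = 0.25.

0.25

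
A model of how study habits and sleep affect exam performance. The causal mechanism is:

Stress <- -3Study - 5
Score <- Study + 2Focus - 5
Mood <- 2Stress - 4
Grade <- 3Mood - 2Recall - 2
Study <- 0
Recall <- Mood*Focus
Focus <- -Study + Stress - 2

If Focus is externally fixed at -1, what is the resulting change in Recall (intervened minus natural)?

-84

The intervention breaks the incoming arrows to Focus: Focus <- -Study + Stress - 2 no longer applies, and Focus = -1.
Stress = -3Study - 5  [with Study=0]  = -5
Mood = 2Stress - 4  [with Stress=-5]  = -14
Recall = Mood*Focus  [with Mood=-14, Focus=-1]  = 14
Without intervention: Stress = -3Study - 5  [with Study=0]  = -5; Focus = -Study + Stress - 2  [with Study=0, Stress=-5]  = -7; Mood = 2Stress - 4  [with Stress=-5]  = -14; Recall = Mood*Focus  [with Mood=-14, Focus=-7]  = 98.
Change = 14 − 98 = -84.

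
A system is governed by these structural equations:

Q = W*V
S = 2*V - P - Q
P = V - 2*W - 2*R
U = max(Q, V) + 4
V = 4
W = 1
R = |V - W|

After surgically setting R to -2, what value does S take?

Under do(R=-2), the mechanism R = |V - W| is discarded; R is fixed at -2.
Q = W*V  [with W=1, V=4]  = 4
P = V - 2*W - 2*R  [with V=4, W=1, R=-2]  = 6
S = 2*V - P - Q  [with V=4, P=6, Q=4]  = -2

-2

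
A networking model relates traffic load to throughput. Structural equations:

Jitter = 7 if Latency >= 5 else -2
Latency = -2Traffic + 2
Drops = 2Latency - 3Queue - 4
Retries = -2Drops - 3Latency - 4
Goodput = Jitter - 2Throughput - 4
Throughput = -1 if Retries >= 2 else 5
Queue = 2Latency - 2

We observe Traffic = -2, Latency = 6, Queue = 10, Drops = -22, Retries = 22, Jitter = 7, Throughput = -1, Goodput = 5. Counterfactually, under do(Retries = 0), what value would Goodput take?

do(Retries=0) replaces the equation Retries = -2Drops - 3Latency - 4 with the constant Retries = 0.
Latency = -2Traffic + 2  [with Traffic=-2]  = 6
Jitter = 7 if Latency >= 5 else -2  [with Latency=6]  = 7
Throughput = -1 if Retries >= 2 else 5  [with Retries=0]  = 5
Goodput = Jitter - 2Throughput - 4  [with Jitter=7, Throughput=5]  = -7

-7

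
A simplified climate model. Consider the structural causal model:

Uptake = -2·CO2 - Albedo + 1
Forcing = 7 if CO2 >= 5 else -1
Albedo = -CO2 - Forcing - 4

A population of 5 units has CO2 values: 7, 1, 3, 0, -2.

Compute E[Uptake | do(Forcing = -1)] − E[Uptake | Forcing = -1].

The intervention sets Forcing=-1 in all 5 units regardless of CO2. Recomputing Uptake per unit gives -3, 3, 1, 4, 6; average 2.2.
Conditioning on Forcing=-1 selects the 4 unit(s) with CO2 ∈ {1, 3, 0, -2}. Their Uptake values: 3, 1, 4, 6. Mean = 3.5.
Difference = 2.2 − 3.5 = -1.3.

-1.3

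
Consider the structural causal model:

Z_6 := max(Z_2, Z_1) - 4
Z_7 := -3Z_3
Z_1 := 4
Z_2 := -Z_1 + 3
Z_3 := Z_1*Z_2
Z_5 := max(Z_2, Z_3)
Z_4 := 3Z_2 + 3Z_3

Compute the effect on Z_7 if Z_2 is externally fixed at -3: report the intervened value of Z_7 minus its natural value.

24

Under do(Z_2=-3), the mechanism Z_2 := -Z_1 + 3 is discarded; Z_2 is fixed at -3.
Z_3 = Z_1*Z_2  [with Z_1=4, Z_2=-3]  = -12
Z_7 = -3Z_3  [with Z_3=-12]  = 36
Without intervention: Z_2 = -Z_1 + 3  [with Z_1=4]  = -1; Z_3 = Z_1*Z_2  [with Z_1=4, Z_2=-1]  = -4; Z_7 = -3Z_3  [with Z_3=-4]  = 12.
Change = 36 − 12 = 24.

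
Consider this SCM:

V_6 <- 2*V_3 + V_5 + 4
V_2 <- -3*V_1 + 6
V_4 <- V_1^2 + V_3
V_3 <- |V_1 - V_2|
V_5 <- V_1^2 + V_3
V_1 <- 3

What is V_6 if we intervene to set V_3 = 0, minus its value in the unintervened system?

-18

The intervention breaks the incoming arrows to V_3: V_3 <- |V_1 - V_2| no longer applies, and V_3 = 0.
V_5 = V_1^2 + V_3  [with V_1=3, V_3=0]  = 9
V_6 = 2*V_3 + V_5 + 4  [with V_3=0, V_5=9]  = 13
Without intervention: V_2 = -3*V_1 + 6  [with V_1=3]  = -3; V_3 = |V_1 - V_2|  [with V_1=3, V_2=-3]  = 6; V_5 = V_1^2 + V_3  [with V_1=3, V_3=6]  = 15; V_6 = 2*V_3 + V_5 + 4  [with V_3=6, V_5=15]  = 31.
Change = 13 − 31 = -18.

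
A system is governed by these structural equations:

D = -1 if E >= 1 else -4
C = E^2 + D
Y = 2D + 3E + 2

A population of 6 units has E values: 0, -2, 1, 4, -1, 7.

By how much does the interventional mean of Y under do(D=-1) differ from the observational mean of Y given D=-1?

The intervention sets D=-1 in all 6 units regardless of E. Recomputing Y per unit gives 0, -6, 3, 12, -3, 21; average 4.5.
Observing D=-1 restricts to units where D's equation naturally yields -1: E ∈ {1, 4, 7}. In that subpopulation Y = 3, 12, 21, mean 12.
Difference = 4.5 − 12 = -7.5.

-7.5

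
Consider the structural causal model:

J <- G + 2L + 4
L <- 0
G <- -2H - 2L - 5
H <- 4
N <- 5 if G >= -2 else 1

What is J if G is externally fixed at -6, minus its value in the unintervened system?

do(G=-6) replaces the equation G <- -2H - 2L - 5 with the constant G = -6.
J = G + 2L + 4  [with G=-6, L=0]  = -2
Without intervention: G = -2H - 2L - 5  [with H=4, L=0]  = -13; J = G + 2L + 4  [with G=-13, L=0]  = -9.
Change = -2 − (-9) = 7.

7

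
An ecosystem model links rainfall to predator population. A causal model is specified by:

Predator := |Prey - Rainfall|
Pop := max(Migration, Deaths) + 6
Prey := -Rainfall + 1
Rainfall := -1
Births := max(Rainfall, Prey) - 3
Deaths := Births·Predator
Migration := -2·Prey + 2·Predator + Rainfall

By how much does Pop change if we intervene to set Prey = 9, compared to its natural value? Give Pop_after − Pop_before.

59

Under do(Prey=9), the mechanism Prey := -Rainfall + 1 is discarded; Prey is fixed at 9.
Predator = |Prey - Rainfall|  [with Prey=9, Rainfall=-1]  = 10
Births = max(Rainfall, Prey) - 3  [with Rainfall=-1, Prey=9]  = 6
Deaths = Births·Predator  [with Births=6, Predator=10]  = 60
Migration = -2·Prey + 2·Predator + Rainfall  [with Prey=9, Predator=10, Rainfall=-1]  = 1
Pop = max(Migration, Deaths) + 6  [with Migration=1, Deaths=60]  = 66
Without intervention: Prey = -Rainfall + 1  [with Rainfall=-1]  = 2; Predator = |Prey - Rainfall|  [with Prey=2, Rainfall=-1]  = 3; Births = max(Rainfall, Prey) - 3  [with Rainfall=-1, Prey=2]  = -1; Deaths = Births·Predator  [with Births=-1, Predator=3]  = -3; Migration = -2·Prey + 2·Predator + Rainfall  [with Prey=2, Predator=3, Rainfall=-1]  = 1; Pop = max(Migration, Deaths) + 6  [with Migration=1, Deaths=-3]  = 7.
Change = 66 − 7 = 59.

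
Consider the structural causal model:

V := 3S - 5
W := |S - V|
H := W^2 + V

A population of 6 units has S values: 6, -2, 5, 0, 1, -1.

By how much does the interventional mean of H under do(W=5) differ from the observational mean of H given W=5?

-3

do(W=5) breaks W's dependence on S. With W=5 fixed, H across the units is 38, 14, 35, 20, 23, 17, mean 24.5.
Observing W=5 restricts to units where W's equation naturally yields 5: S ∈ {5, 0}. In that subpopulation H = 35, 20, mean 27.5.
Difference = 24.5 − 27.5 = -3.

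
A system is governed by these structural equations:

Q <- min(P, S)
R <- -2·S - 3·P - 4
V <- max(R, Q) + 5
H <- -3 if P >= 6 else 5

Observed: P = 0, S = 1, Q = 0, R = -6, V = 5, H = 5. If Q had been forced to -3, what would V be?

2

do(Q=-3) replaces the equation Q <- min(P, S) with the constant Q = -3.
R = -2·S - 3·P - 4  [with S=1, P=0]  = -6
V = max(R, Q) + 5  [with R=-6, Q=-3]  = 2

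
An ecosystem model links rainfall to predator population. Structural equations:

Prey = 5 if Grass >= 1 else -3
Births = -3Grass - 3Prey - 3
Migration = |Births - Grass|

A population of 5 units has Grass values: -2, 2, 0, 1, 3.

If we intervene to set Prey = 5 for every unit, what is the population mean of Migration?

do(Prey=5) breaks Prey's dependence on Grass. With Prey=5 fixed, Migration across the units is 10, 26, 18, 22, 30, mean 21.2.

21.2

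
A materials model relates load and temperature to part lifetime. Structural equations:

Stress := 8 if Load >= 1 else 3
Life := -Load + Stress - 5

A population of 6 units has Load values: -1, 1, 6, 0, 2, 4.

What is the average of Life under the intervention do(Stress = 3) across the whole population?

-4

do(Stress=3) breaks Stress's dependence on Load. With Stress=3 fixed, Life across the units is -1, -3, -8, -2, -4, -6, mean -4.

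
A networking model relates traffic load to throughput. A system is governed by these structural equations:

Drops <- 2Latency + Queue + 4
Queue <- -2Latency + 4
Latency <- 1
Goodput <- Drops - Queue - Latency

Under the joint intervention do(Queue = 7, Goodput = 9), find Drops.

13

The joint intervention fixes Queue = 7, Goodput = 9, removing each variable's own equation.
Drops = 2Latency + Queue + 4  [with Latency=1, Queue=7]  = 13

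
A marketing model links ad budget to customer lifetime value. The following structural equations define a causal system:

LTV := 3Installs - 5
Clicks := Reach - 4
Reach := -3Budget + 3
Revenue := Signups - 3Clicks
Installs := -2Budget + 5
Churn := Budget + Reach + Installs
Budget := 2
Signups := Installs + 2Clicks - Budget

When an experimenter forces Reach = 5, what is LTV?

-2

do(Reach=5) replaces the equation Reach := -3Budget + 3 with the constant Reach = 5.
Since LTV is not a descendant of the intervened variable, it is unaffected.
Installs = -2Budget + 5  [with Budget=2]  = 1
LTV = 3Installs - 5  [with Installs=1]  = -2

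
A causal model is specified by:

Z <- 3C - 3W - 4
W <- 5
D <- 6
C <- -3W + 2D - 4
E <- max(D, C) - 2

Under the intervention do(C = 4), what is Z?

-7

The intervention breaks the incoming arrows to C: C <- -3W + 2D - 4 no longer applies, and C = 4.
Z = 3C - 3W - 4  [with C=4, W=5]  = -7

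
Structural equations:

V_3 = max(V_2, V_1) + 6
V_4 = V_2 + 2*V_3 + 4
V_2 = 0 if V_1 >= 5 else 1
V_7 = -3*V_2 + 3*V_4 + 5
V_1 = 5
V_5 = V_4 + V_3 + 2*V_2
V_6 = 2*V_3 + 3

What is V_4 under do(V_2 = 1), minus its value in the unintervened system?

1

Under do(V_2=1), the mechanism V_2 = 0 if V_1 >= 5 else 1 is discarded; V_2 is fixed at 1.
V_3 = max(V_2, V_1) + 6  [with V_2=1, V_1=5]  = 11
V_4 = V_2 + 2*V_3 + 4  [with V_2=1, V_3=11]  = 27
Without intervention: V_2 = 0 if V_1 >= 5 else 1  [with V_1=5]  = 0; V_3 = max(V_2, V_1) + 6  [with V_2=0, V_1=5]  = 11; V_4 = V_2 + 2*V_3 + 4  [with V_2=0, V_3=11]  = 26.
Change = 27 − 26 = 1.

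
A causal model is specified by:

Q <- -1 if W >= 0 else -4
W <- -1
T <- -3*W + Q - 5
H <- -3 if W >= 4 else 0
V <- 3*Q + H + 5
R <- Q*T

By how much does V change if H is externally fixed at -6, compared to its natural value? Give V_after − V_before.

The intervention breaks the incoming arrows to H: H <- -3 if W >= 4 else 0 no longer applies, and H = -6.
Q = -1 if W >= 0 else -4  [with W=-1]  = -4
V = 3*Q + H + 5  [with Q=-4, H=-6]  = -13
Without intervention: Q = -1 if W >= 0 else -4  [with W=-1]  = -4; H = -3 if W >= 4 else 0  [with W=-1]  = 0; V = 3*Q + H + 5  [with Q=-4, H=0]  = -7.
Change = -13 − (-7) = -6.

-6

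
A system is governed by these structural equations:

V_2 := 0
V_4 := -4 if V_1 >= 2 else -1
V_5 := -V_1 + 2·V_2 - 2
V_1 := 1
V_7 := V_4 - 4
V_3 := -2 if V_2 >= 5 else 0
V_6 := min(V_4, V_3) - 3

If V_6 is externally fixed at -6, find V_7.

Intervening sets V_6 = -6 and removes its equation (V_6 := min(V_4, V_3) - 3).
No directed path runs from V_6 to V_7, so V_7 keeps its natural value.
V_4 = -4 if V_1 >= 2 else -1  [with V_1=1]  = -1
V_7 = V_4 - 4  [with V_4=-1]  = -5

-5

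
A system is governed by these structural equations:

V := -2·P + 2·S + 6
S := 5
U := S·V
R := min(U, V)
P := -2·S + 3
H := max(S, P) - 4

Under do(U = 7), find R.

7

Under do(U=7), the mechanism U := S·V is discarded; U is fixed at 7.
P = -2·S + 3  [with S=5]  = -7
V = -2·P + 2·S + 6  [with P=-7, S=5]  = 30
R = min(U, V)  [with U=7, V=30]  = 7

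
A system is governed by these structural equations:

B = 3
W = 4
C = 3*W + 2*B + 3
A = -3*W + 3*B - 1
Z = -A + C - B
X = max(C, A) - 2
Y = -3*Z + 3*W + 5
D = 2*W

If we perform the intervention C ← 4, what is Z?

do(C=4) replaces the equation C = 3*W + 2*B + 3 with the constant C = 4.
A = -3*W + 3*B - 1  [with W=4, B=3]  = -4
Z = -A + C - B  [with A=-4, C=4, B=3]  = 5

5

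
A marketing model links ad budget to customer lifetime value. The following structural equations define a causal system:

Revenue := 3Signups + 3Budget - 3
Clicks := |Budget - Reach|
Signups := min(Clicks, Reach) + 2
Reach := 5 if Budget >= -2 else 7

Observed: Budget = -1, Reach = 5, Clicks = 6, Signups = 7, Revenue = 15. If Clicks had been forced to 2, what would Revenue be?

6

do(Clicks=2) replaces the equation Clicks := |Budget - Reach| with the constant Clicks = 2.
Reach = 5 if Budget >= -2 else 7  [with Budget=-1]  = 5
Signups = min(Clicks, Reach) + 2  [with Clicks=2, Reach=5]  = 4
Revenue = 3Signups + 3Budget - 3  [with Signups=4, Budget=-1]  = 6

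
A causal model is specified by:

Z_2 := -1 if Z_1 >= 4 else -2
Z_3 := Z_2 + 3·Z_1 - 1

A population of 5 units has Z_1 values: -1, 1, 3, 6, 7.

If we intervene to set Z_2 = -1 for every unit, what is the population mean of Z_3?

Under do(Z_2=-1), Z_2's equation is replaced by Z_2=-1 for every unit. Per-unit Z_3: -5, 1, 7, 16, 19. Mean = 7.6.

7.6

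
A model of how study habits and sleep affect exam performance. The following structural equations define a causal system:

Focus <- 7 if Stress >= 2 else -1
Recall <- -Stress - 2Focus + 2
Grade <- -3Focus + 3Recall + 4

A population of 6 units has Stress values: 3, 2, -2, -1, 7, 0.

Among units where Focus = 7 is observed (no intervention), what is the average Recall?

Conditioning on Focus=7 selects the 3 unit(s) with Stress ∈ {3, 2, 7}. Their Recall values: -15, -14, -19. Mean = -16.

-16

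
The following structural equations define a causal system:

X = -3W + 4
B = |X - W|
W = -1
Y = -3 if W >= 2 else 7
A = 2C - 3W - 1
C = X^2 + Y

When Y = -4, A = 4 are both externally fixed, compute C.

The joint intervention fixes Y = -4, A = 4, removing each variable's own equation.
X = -3W + 4  [with W=-1]  = 7
C = X^2 + Y  [with X=7, Y=-4]  = 45

45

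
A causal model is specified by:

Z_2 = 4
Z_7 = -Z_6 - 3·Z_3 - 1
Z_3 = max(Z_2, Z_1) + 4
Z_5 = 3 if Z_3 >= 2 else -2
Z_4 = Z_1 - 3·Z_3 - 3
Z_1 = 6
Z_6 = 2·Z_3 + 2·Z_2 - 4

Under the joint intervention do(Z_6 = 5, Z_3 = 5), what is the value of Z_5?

Under do(Z_6 = 5, Z_3 = 5), each intervened variable's structural equation is replaced by its fixed value.
Z_5 = 3 if Z_3 >= 2 else -2  [with Z_3=5]  = 3

3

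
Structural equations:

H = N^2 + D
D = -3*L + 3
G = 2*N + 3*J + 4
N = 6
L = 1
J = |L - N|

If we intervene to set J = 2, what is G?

22

The intervention breaks the incoming arrows to J: J = |L - N| no longer applies, and J = 2.
G = 2*N + 3*J + 4  [with N=6, J=2]  = 22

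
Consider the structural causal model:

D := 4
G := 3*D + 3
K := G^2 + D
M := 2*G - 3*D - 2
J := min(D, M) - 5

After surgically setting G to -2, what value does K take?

The intervention breaks the incoming arrows to G: G := 3*D + 3 no longer applies, and G = -2.
K = G^2 + D  [with G=-2, D=4]  = 8

8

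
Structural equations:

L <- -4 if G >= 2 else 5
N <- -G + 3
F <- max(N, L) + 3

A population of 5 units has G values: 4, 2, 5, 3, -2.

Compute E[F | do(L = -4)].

3.6

Every unit gets L=-4 under the intervention. F values become 2, 4, 1, 3, 8; E[F|do(L=-4)] = 3.6.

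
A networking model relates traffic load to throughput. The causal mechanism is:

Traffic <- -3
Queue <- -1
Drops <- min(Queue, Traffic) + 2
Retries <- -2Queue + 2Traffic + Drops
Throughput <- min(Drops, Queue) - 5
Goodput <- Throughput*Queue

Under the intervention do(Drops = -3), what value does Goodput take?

The intervention breaks the incoming arrows to Drops: Drops <- min(Queue, Traffic) + 2 no longer applies, and Drops = -3.
Throughput = min(Drops, Queue) - 5  [with Drops=-3, Queue=-1]  = -8
Goodput = Throughput*Queue  [with Throughput=-8, Queue=-1]  = 8

8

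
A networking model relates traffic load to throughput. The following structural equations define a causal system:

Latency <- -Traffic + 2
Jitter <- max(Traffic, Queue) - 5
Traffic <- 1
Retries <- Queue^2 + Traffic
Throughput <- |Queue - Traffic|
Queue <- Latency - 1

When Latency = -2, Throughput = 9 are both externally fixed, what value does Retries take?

The joint intervention fixes Latency = -2, Throughput = 9, removing each variable's own equation.
Queue = Latency - 1  [with Latency=-2]  = -3
Retries = Queue^2 + Traffic  [with Queue=-3, Traffic=1]  = 10

10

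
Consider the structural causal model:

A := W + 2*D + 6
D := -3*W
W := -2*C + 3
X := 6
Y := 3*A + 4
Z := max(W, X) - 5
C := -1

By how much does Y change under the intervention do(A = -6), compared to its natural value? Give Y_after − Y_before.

Intervening sets A = -6 and removes its equation (A := W + 2*D + 6).
Y = 3*A + 4  [with A=-6]  = -14
Without intervention: W = -2*C + 3  [with C=-1]  = 5; D = -3*W  [with W=5]  = -15; A = W + 2*D + 6  [with W=5, D=-15]  = -19; Y = 3*A + 4  [with A=-19]  = -53.
Change = -14 − (-53) = 39.

39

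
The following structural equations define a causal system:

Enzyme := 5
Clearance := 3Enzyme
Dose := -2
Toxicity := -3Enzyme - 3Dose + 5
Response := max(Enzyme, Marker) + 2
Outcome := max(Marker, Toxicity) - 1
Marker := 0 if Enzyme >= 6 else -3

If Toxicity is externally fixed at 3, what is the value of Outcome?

2

Under do(Toxicity=3), the mechanism Toxicity := -3Enzyme - 3Dose + 5 is discarded; Toxicity is fixed at 3.
Marker = 0 if Enzyme >= 6 else -3  [with Enzyme=5]  = -3
Outcome = max(Marker, Toxicity) - 1  [with Marker=-3, Toxicity=3]  = 2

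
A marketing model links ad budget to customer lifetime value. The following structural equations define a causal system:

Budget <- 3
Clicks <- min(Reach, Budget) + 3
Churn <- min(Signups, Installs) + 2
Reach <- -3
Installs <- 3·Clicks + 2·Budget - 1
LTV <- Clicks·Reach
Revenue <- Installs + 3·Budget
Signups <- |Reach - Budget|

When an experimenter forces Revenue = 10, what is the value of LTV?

0

do(Revenue=10) replaces the equation Revenue <- Installs + 3·Budget with the constant Revenue = 10.
LTV is not downstream of the intervention, so its value is determined by the original equations.
Clicks = min(Reach, Budget) + 3  [with Reach=-3, Budget=3]  = 0
LTV = Clicks·Reach  [with Clicks=0, Reach=-3]  = 0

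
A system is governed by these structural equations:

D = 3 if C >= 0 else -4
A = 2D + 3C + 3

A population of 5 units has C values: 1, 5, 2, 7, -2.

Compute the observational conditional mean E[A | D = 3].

Observing D=3 restricts to units where D's equation naturally yields 3: C ∈ {1, 5, 2, 7}. In that subpopulation A = 12, 24, 15, 30, mean 20.25.

20.25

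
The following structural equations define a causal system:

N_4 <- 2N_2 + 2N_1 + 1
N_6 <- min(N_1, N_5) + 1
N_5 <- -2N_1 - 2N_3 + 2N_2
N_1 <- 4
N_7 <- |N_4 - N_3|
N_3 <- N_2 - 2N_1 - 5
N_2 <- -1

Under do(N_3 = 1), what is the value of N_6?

-11

The intervention breaks the incoming arrows to N_3: N_3 <- N_2 - 2N_1 - 5 no longer applies, and N_3 = 1.
N_5 = -2N_1 - 2N_3 + 2N_2  [with N_1=4, N_3=1, N_2=-1]  = -12
N_6 = min(N_1, N_5) + 1  [with N_1=4, N_5=-12]  = -11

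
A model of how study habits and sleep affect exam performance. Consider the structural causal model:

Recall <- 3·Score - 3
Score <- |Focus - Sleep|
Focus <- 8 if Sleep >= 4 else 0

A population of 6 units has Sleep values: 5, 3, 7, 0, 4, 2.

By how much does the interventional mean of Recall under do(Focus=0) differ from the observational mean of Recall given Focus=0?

5.5

do(Focus=0) breaks Focus's dependence on Sleep. With Focus=0 fixed, Recall across the units is 12, 6, 18, -3, 9, 3, mean 7.5.
E[Recall|Focus=0] averages over only the 3 units with Focus=0 (Sleep = 3, 0, 2): Recall = 6, -3, 3, mean 2.
Difference = 7.5 − 2 = 5.5.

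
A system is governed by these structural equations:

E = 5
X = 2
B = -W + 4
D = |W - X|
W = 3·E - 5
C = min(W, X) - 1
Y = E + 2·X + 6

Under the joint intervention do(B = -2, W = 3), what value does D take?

Setting B = -2, W = 3 by intervention discards those variables' equations.
D = |W - X|  [with W=3, X=2]  = 1

1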